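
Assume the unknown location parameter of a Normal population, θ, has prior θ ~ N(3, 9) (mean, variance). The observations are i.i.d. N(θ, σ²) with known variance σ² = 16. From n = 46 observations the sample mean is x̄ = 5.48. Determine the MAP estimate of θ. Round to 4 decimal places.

θ̂_MAP = 5.3877

n = 46, x̄ = 5.48.
For a Normal prior and Normal likelihood with known variance, the posterior is Normal; its mode equals its mean, the precision-weighted average.
Prior precision 1/σ₀² = 1/9; data precision n/σ² = 46/16 = 2.875.
θ̂ = ((1/9)·3 + 2.875·5.48) / (1/9 + 2.875) = (9653/600)/(215/72) = 28959/5375 ≈ 5.3877.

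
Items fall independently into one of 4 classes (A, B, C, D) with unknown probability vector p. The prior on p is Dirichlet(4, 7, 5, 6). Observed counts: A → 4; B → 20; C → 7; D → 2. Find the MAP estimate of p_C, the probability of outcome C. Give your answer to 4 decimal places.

The posterior is Dirichlet(αᵢ + nᵢ) = Dirichlet(8, 27, 12, 8).
For a Dirichlet(a₁,…,a_K) with all aᵢ > 1, the mode has j-th component (aⱼ − 1)/(Σaᵢ − K).
Here Σaᵢ = 55 and K = 4, so p_C = (12 − 1)/(55 − 4) = 11/51 ≈ 0.2157.

MAP estimate of p_C = 0.2157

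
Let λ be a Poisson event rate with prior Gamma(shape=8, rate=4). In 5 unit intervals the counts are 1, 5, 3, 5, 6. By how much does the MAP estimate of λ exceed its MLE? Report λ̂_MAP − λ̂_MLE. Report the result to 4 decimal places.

MAP − MLE = -1.0000

Σxᵢ = 20. Posterior is Gamma(28, 9); MAP = (28−1)/9 = 27/9 ≈ 3.00000.
MLE = x̄ = 20/5 ≈ 4.00000.
Difference = 27/9 − 20/5 = -1 ≈ -1.0000.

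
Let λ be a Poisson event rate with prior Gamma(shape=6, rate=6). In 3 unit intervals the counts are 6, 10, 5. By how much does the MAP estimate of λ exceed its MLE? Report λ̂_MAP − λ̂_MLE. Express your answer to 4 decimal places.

MAP − MLE = -4.1111

Σxᵢ = 21. Posterior is Gamma(27, 9); MAP = (27−1)/9 = 26/9 ≈ 2.88889.
MLE = x̄ = 21/3 ≈ 7.00000.
Difference = 26/9 − 21/3 = -37/9 ≈ -4.1111.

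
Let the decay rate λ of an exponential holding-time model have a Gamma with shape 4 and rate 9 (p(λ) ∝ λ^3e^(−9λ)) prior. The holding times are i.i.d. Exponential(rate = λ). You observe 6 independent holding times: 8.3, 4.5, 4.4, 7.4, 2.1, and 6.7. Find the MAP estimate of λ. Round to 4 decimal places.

λ̂_MAP = 0.2123

The Exponential(rate=λ) likelihood is ∝ λ^n e^(−λΣtᵢ). Here n = 6 and Σtᵢ = 8.3 + 4.5 + 4.4 + 7.4 + 2.1 + 6.7 = 33.4.
Posterior ∝ λ^3e^(−9λ) · λ^6e^(−33.4λ) = λ^9e^(−42.4λ), i.e. Gamma(10, 42.4).
Mode = (a−1)/b = 9/42.4 ≈ 0.2123.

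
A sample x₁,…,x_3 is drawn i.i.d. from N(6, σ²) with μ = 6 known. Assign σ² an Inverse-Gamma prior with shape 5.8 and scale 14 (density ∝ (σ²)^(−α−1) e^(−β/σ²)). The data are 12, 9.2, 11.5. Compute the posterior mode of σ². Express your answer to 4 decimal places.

Sum of squared deviations about the known mean: SS = (12−6)² + (9.2−6)² + (11.5−6)² = 76.49.
The Normal likelihood contributes (σ²)^(−n/2) exp(−SS/(2σ²)), so the posterior is Inverse-Gamma(α + n/2, β + SS/2) = Inverse-Gamma(7.3, 52.245).
The mode of Inverse-Gamma(a, b) is b/(a+1) = 52.245/8.3 ≈ 6.2946.

σ̂²_MAP = 6.2946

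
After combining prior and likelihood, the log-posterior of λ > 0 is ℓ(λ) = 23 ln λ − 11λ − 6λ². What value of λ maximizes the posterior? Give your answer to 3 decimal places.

ℓ'(λ) = 23/λ − 11 − 12λ. Setting this to zero and multiplying by λ: 12λ² + 11λ − 23 = 0.
λ = (−11 + √(11² + 4·12·23)) / (2·12) = (−11 + √1225) / 24 = (−11 + 35)/24 = 1.
ℓ''(λ) = −23/λ² − 12 < 0, confirming a maximum.

λ̂_MAP = 1.000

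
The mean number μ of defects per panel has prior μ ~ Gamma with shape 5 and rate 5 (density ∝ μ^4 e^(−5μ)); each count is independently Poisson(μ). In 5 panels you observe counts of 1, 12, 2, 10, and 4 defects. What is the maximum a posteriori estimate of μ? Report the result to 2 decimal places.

Σxᵢ = 1+12+2+10+4 = 29, with n = 5.
Posterior ∝ μ^4e^(−5μ) · μ^29e^(−5μ) = μ^33e^(−10μ), i.e. Gamma(shape=34, rate=10).
The mode of a Gamma(a, b) with a ≥ 1 (shape–rate) is (a−1)/b = 33/10 ≈ 3.30.

μ̂_MAP = 3.30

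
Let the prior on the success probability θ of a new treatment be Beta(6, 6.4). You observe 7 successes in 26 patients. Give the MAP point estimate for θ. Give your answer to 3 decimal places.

Prior: Beta(6, 6.4).
Data: 7 successes in 26 trials. The binomial likelihood contributes θ^7(1−θ)^19, so the posterior is Beta(6+7, 6.4+19) = Beta(13, 25.4).
For Beta(a, b) with a, b > 1 the mode is (a−1)/(a+b−2) = 12/36.4 ≈ 0.330.

θ̂_MAP = 0.330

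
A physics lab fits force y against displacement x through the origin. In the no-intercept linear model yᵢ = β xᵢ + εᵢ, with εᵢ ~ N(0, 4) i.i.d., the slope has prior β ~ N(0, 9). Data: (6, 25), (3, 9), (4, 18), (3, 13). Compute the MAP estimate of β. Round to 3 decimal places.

log p(β | y) = −Σ(yᵢ − βxᵢ)²/(2·4) − β²/(2·9) + const.
Setting the derivative to zero: Σxᵢ(yᵢ − βxᵢ)/4 − β/9 = 0, so β = Σxᵢyᵢ / (Σxᵢ² + σ²/τ²).
Σxᵢyᵢ = 6·25 + 3·9 + 4·18 + 3·13 = 288; Σxᵢ² = 70; σ²/τ² = 4/9.
β̂_MAP = 288 / (70 + 4/9) = 288/(634/9) = 1296/317 ≈ 4.088.

β̂_MAP = 4.088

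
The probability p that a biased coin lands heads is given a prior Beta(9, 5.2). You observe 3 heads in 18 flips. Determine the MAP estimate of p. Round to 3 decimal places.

p̂_MAP = 0.364

Prior: Beta(9, 5.2).
Data: 3 successes in 18 trials. The binomial likelihood contributes p^3(1−p)^15, so the posterior is Beta(9+3, 5.2+15) = Beta(12, 20.2).
For Beta(a, b) with a, b > 1 the mode is (a−1)/(a+b−2) = 11/30.2 ≈ 0.364.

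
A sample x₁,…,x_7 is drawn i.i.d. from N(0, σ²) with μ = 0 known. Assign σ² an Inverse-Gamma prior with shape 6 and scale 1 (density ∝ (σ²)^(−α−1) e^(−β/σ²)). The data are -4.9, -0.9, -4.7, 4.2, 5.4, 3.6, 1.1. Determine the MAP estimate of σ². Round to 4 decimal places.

Sum of squared deviations about the known mean: SS = (-4.9−0)² + (-0.9−0)² + (-4.7−0)² + (4.2−0)² + (5.4−0)² + (3.6−0)² + (1.1−0)² = 107.88.
The Normal likelihood contributes (σ²)^(−n/2) exp(−SS/(2σ²)), so the posterior is Inverse-Gamma(α + n/2, β + SS/2) = Inverse-Gamma(9.5, 54.94).
The mode of Inverse-Gamma(a, b) is b/(a+1) = 54.94/10.5 ≈ 5.2324.

σ̂²_MAP = 5.2324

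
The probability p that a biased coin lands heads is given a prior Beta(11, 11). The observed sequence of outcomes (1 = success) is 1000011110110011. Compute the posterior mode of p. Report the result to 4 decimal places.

p̂_MAP = 0.5278

Prior: Beta(11, 11).
Data: 9 successes in 16 trials (from the sequence). The binomial likelihood contributes p^9(1−p)^7, so the posterior is Beta(11+9, 11+7) = Beta(20, 18).
For Beta(a, b) with a, b > 1 the mode is (a−1)/(a+b−2) = 19/36 ≈ 0.5278.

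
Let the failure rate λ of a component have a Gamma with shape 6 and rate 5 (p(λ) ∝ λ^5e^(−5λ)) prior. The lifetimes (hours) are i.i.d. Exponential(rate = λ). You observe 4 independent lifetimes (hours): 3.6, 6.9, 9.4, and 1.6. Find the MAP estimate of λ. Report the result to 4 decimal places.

The Exponential(rate=λ) likelihood is ∝ λ^n e^(−λΣtᵢ). Here n = 4 and Σtᵢ = 3.6 + 6.9 + 9.4 + 1.6 = 21.5.
Posterior ∝ λ^5e^(−5λ) · λ^4e^(−21.5λ) = λ^9e^(−26.5λ), i.e. Gamma(10, 26.5).
Mode = (a−1)/b = 9/26.5 ≈ 0.3396.

λ̂_MAP = 0.3396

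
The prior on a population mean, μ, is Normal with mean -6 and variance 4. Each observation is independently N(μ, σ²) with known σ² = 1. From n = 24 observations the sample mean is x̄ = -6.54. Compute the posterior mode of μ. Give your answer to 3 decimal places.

μ̂_MAP = -6.534

n = 24, x̄ = -6.54.
For a Normal prior and Normal likelihood with known variance, the posterior is Normal; its mode equals its mean, the precision-weighted average.
Prior precision 1/σ₀² = 1/4 = 0.25; data precision n/σ² = 24/1 = 24.
μ̂ = (0.25·(-6) + 24·(-6.54)) / (0.25 + 24) = (-158.46)/24.25 = -15846/2425 ≈ -6.534.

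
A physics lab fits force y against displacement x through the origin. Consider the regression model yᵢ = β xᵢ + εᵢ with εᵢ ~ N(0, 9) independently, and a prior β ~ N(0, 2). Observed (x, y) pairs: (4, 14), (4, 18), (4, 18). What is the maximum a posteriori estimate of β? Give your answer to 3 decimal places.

β̂_MAP = 3.810

log p(β | y) = −Σ(yᵢ − βxᵢ)²/(2·9) − β²/(2·2) + const.
Setting the derivative to zero: Σxᵢ(yᵢ − βxᵢ)/9 − β/2 = 0, so β = Σxᵢyᵢ / (Σxᵢ² + σ²/τ²).
Σxᵢyᵢ = 4·14 + 4·18 + 4·18 = 200; Σxᵢ² = 48; σ²/τ² = 4.5.
β̂_MAP = 200 / (48 + 4.5) = 200/52.5 ≈ 3.810.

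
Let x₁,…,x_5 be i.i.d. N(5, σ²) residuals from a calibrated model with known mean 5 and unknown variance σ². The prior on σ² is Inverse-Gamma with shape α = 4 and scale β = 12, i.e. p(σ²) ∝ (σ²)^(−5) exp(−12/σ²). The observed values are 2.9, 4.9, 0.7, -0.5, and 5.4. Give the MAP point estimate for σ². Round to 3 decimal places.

Sum of squared deviations about the known mean: SS = (2.9−5)² + (4.9−5)² + (0.7−5)² + (-0.5−5)² + (5.4−5)² = 53.32.
The Normal likelihood contributes (σ²)^(−n/2) exp(−SS/(2σ²)), so the posterior is Inverse-Gamma(α + n/2, β + SS/2) = Inverse-Gamma(6.5, 38.66).
The mode of Inverse-Gamma(a, b) is b/(a+1) = 38.66/7.5 ≈ 5.155.

σ̂²_MAP = 5.155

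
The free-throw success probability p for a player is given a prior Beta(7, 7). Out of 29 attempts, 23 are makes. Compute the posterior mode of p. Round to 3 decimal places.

p̂_MAP = 0.707

Prior: Beta(7, 7).
Data: 23 successes in 29 trials. The binomial likelihood contributes p^23(1−p)^6, so the posterior is Beta(7+23, 7+6) = Beta(30, 13).
For Beta(a, b) with a, b > 1 the mode is (a−1)/(a+b−2) = 29/41 ≈ 0.707.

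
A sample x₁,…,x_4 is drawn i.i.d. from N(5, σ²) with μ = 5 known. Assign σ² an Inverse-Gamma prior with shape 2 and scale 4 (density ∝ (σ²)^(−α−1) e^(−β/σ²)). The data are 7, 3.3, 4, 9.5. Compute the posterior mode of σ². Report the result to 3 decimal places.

Sum of squared deviations about the known mean: SS = (7−5)² + (3.3−5)² + (4−5)² + (9.5−5)² = 28.14.
The Normal likelihood contributes (σ²)^(−n/2) exp(−SS/(2σ²)), so the posterior is Inverse-Gamma(α + n/2, β + SS/2) = Inverse-Gamma(4, 18.07).
The mode of Inverse-Gamma(a, b) is b/(a+1) = 18.07/5 ≈ 3.614.

σ̂²_MAP = 3.614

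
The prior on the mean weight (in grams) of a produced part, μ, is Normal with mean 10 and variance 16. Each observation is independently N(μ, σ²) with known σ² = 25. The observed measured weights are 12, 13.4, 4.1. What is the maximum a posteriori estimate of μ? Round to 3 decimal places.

n = 3; x̄ = (12 + 13.4 + 4.1)/3 = 29.5/3 = 59/6 ≈ 9.8333.
For a Normal prior and Normal likelihood with known variance, the posterior is Normal; its mode equals its mean, the precision-weighted average.
Prior precision 1/σ₀² = 1/16 = 0.0625; data precision n/σ² = 3/25 = 0.12.
μ̂ = (0.0625·10 + 0.12·(59/6)) / (0.0625 + 0.12) = 1.805/0.1825 = 722/73 ≈ 9.890.

μ̂_MAP = 9.890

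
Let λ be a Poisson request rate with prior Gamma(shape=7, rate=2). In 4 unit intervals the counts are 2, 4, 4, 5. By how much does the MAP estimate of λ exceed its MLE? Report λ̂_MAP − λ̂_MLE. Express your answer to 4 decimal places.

Σxᵢ = 15. Posterior is Gamma(22, 6); MAP = (22−1)/6 = 21/6 ≈ 3.50000.
MLE = x̄ = 15/4 ≈ 3.75000.
Difference = 21/6 − 15/4 = -1/4 ≈ -0.2500.

MAP − MLE = -0.2500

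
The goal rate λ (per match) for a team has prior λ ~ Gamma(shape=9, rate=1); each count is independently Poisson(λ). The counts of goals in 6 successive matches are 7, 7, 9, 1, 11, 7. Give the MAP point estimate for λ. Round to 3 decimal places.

λ̂_MAP = 7.143

Σxᵢ = 7+7+9+1+11+7 = 42, with n = 6.
Posterior ∝ λ^8e^(−1λ) · λ^42e^(−6λ) = λ^50e^(−7λ), i.e. Gamma(shape=51, rate=7).
The mode of a Gamma(a, b) with a ≥ 1 (shape–rate) is (a−1)/b = 50/7 ≈ 7.143.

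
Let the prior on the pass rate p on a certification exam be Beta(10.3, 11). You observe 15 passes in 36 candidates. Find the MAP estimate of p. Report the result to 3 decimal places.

p̂_MAP = 0.439

Prior: Beta(10.3, 11).
Data: 15 successes in 36 trials. The binomial likelihood contributes p^15(1−p)^21, so the posterior is Beta(10.3+15, 11+21) = Beta(25.3, 32).
For Beta(a, b) with a, b > 1 the mode is (a−1)/(a+b−2) = 24.3/55.3 ≈ 0.439.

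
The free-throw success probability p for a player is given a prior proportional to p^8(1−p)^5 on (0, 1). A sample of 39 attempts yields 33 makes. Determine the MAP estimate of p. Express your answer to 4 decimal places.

The prior density ∝ p^8(1−p)^5 is the kernel of Beta(9, 6).
Data: 33 successes in 39 trials. The binomial likelihood contributes p^33(1−p)^6, so the posterior is Beta(9+33, 6+6) = Beta(42, 12).
For Beta(a, b) with a, b > 1 the mode is (a−1)/(a+b−2) = 41/52 ≈ 0.7885.

p̂_MAP = 0.7885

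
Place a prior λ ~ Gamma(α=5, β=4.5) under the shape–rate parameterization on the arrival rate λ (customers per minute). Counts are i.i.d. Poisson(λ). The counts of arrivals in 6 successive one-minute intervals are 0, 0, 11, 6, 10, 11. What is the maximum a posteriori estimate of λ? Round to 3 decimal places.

Σxᵢ = 0+0+11+6+10+11 = 38, with n = 6.
Posterior ∝ λ^4e^(−4.5λ) · λ^38e^(−6λ) = λ^42e^(−10.5λ), i.e. Gamma(shape=43, rate=10.5).
The mode of a Gamma(a, b) with a ≥ 1 (shape–rate) is (a−1)/b = 42/10.5 ≈ 4.000.

λ̂_MAP = 4.000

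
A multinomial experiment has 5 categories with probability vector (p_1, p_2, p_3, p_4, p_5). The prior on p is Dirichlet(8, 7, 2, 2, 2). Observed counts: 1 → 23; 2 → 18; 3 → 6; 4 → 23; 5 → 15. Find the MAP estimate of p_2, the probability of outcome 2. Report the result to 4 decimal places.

MAP estimate: 0.2376

The posterior is Dirichlet(αᵢ + nᵢ) = Dirichlet(31, 25, 8, 25, 17).
For a Dirichlet(a₁,…,a_K) with all aᵢ > 1, the mode has j-th component (aⱼ − 1)/(Σaᵢ − K).
Here Σaᵢ = 106 and K = 5, so p_2 = (25 − 1)/(106 − 5) = 24/101 ≈ 0.2376.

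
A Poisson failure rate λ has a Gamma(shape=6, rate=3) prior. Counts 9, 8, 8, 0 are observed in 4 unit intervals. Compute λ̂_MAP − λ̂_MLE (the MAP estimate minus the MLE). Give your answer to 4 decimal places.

MAP − MLE = -1.9643

Σxᵢ = 25. Posterior is Gamma(31, 7); MAP = (31−1)/7 = 30/7 ≈ 4.28571.
MLE = x̄ = 25/4 ≈ 6.25000.
Difference = 30/7 − 25/4 = -55/28 ≈ -1.9643.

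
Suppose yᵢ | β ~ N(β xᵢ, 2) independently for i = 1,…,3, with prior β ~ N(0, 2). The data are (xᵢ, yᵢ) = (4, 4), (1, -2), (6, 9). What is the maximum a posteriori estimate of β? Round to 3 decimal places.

β̂_MAP = 1.259

log p(β | y) = −Σ(yᵢ − βxᵢ)²/(2·2) − β²/(2·2) + const.
Setting the derivative to zero: Σxᵢ(yᵢ − βxᵢ)/2 − β/2 = 0, so β = Σxᵢyᵢ / (Σxᵢ² + σ²/τ²).
Σxᵢyᵢ = 4·4 + 1·(-2) + 6·9 = 68; Σxᵢ² = 53; σ²/τ² = 1.
β̂_MAP = 68 / (53 + 1) = 68/54 ≈ 1.259.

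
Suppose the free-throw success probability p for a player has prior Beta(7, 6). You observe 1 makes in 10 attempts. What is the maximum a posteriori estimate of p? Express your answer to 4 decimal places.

p̂_MAP = 0.3333

Prior: Beta(7, 6).
Data: 1 success in 10 trials. The binomial likelihood contributes p(1−p)^9, so the posterior is Beta(7+1, 6+9) = Beta(8, 15).
For Beta(a, b) with a, b > 1 the mode is (a−1)/(a+b−2) = 7/21 ≈ 0.3333.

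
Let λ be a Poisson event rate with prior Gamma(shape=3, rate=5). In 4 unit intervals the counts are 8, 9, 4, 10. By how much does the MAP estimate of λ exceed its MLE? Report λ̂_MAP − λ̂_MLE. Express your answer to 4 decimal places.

Σxᵢ = 31. Posterior is Gamma(34, 9); MAP = (34−1)/9 = 33/9 ≈ 3.66667.
MLE = x̄ = 31/4 ≈ 7.75000.
Difference = 33/9 − 31/4 = -49/12 ≈ -4.0833.

MAP − MLE = -4.0833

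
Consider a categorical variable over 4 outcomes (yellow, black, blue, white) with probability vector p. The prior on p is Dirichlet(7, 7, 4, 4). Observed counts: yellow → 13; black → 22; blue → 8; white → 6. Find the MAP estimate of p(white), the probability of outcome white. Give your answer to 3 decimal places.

The posterior is Dirichlet(αᵢ + nᵢ) = Dirichlet(20, 29, 12, 10).
For a Dirichlet(a₁,…,a_K) with all aᵢ > 1, the mode has j-th component (aⱼ − 1)/(Σaᵢ − K).
Here Σaᵢ = 71 and K = 4, so p(white) = (10 − 1)/(71 − 4) = 9/67 ≈ 0.134.

MAP estimate of p(white) = 0.134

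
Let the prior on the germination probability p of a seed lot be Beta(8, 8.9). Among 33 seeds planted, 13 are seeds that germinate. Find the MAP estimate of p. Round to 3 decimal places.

Prior: Beta(8, 8.9).
Data: 13 successes in 33 trials. The binomial likelihood contributes p^13(1−p)^20, so the posterior is Beta(8+13, 8.9+20) = Beta(21, 28.9).
For Beta(a, b) with a, b > 1 the mode is (a−1)/(a+b−2) = 20/47.9 ≈ 0.418.

p̂_MAP = 0.418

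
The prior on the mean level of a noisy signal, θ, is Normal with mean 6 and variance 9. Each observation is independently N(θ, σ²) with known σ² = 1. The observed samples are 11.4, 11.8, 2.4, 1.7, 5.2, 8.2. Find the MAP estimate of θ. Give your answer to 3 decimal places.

n = 6; x̄ = (11.4 + 11.8 + 2.4 + 1.7 + 5.2 + 8.2)/6 = 40.7/6 = 407/60 ≈ 6.7833.
For a Normal prior and Normal likelihood with known variance, the posterior is Normal; its mode equals its mean, the precision-weighted average.
Prior precision 1/σ₀² = 1/9; data precision n/σ² = 6/1 = 6.
θ̂ = ((1/9)·6 + 6·(407/60)) / (1/9 + 6) = (1241/30)/(55/9) = 3723/550 ≈ 6.769.

θ̂_MAP = 6.769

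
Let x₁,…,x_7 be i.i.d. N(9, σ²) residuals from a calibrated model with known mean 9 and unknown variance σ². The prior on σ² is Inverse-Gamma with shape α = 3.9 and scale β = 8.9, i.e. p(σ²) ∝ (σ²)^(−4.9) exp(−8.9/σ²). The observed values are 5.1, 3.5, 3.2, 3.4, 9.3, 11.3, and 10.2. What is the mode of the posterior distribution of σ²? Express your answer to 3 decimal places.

Sum of squared deviations about the known mean: SS = (5.1−9)² + (3.5−9)² + (3.2−9)² + (3.4−9)² + (9.3−9)² + (11.3−9)² + (10.2−9)² = 117.28.
The Normal likelihood contributes (σ²)^(−n/2) exp(−SS/(2σ²)), so the posterior is Inverse-Gamma(α + n/2, β + SS/2) = Inverse-Gamma(7.4, 67.54).
The mode of Inverse-Gamma(a, b) is b/(a+1) = 67.54/8.4 ≈ 8.040.

σ̂²_MAP = 8.040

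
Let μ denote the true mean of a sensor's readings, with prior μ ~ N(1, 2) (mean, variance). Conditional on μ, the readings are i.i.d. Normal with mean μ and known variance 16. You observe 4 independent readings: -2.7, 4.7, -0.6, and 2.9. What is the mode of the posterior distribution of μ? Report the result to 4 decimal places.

n = 4; x̄ = ((-2.7) + 4.7 + (-0.6) + 2.9)/4 = 4.3/4 = 1.075.
For a Normal prior and Normal likelihood with known variance, the posterior is Normal; its mode equals its mean, the precision-weighted average.
Prior precision 1/σ₀² = 1/2 = 0.5; data precision n/σ² = 4/16 = 0.25.
μ̂ = (0.5·1 + 0.25·1.075) / (0.5 + 0.25) = 0.76875/0.75 = 1.0250.

μ̂_MAP = 1.0250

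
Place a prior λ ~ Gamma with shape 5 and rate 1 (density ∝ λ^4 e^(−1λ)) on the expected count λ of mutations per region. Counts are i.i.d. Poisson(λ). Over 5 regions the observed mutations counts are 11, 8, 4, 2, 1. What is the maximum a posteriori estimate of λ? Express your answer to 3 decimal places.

λ̂_MAP = 5.000

Σxᵢ = 11+8+4+2+1 = 26, with n = 5.
Posterior ∝ λ^4e^(−1λ) · λ^26e^(−5λ) = λ^30e^(−6λ), i.e. Gamma(shape=31, rate=6).
The mode of a Gamma(a, b) with a ≥ 1 (shape–rate) is (a−1)/b = 30/6 ≈ 5.000.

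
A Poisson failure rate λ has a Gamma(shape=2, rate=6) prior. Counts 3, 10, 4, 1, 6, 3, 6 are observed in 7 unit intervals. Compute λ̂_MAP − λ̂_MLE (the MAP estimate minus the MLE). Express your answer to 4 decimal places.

MAP − MLE = -2.0989

Σxᵢ = 33. Posterior is Gamma(35, 13); MAP = (35−1)/13 = 34/13 ≈ 2.61538.
MLE = x̄ = 33/7 ≈ 4.71429.
Difference = 34/13 − 33/7 = -191/91 ≈ -2.0989.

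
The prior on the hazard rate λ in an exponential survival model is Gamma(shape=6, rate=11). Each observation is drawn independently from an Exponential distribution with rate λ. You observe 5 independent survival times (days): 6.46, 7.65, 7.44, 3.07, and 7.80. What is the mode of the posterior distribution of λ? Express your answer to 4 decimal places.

The Exponential(rate=λ) likelihood is ∝ λ^n e^(−λΣtᵢ). Here n = 5 and Σtᵢ = 6.46 + 7.65 + 7.44 + 3.07 + 7.80 = 32.42.
Posterior ∝ λ^5e^(−11λ) · λ^5e^(−32.42λ) = λ^10e^(−43.42λ), i.e. Gamma(11, 43.42).
Mode = (a−1)/b = 10/43.42 ≈ 0.2303.

λ̂_MAP = 0.2303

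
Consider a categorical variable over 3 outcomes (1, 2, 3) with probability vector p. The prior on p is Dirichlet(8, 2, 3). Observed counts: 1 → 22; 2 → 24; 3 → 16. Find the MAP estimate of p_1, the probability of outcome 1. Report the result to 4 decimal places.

The posterior is Dirichlet(αᵢ + nᵢ) = Dirichlet(30, 26, 19).
For a Dirichlet(a₁,…,a_K) with all aᵢ > 1, the mode has j-th component (aⱼ − 1)/(Σaᵢ − K).
Here Σaᵢ = 75 and K = 3, so p_1 = (30 − 1)/(75 − 3) = 29/72 ≈ 0.4028.

MAP estimate: 0.4028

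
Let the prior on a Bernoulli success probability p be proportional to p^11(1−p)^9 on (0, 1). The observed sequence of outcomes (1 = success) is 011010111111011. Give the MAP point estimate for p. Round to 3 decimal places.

The prior density ∝ p^11(1−p)^9 is the kernel of Beta(12, 10).
Data: 11 successes in 15 trials (from the sequence). The binomial likelihood contributes p^11(1−p)^4, so the posterior is Beta(12+11, 10+4) = Beta(23, 14).
For Beta(a, b) with a, b > 1 the mode is (a−1)/(a+b−2) = 22/35 ≈ 0.629.

p̂_MAP = 0.629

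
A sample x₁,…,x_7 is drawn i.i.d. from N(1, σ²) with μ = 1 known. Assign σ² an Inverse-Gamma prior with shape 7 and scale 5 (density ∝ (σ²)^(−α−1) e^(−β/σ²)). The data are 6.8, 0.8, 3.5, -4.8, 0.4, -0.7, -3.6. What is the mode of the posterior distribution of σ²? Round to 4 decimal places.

σ̂²_MAP = 4.6948

Sum of squared deviations about the known mean: SS = (6.8−1)² + (0.8−1)² + (3.5−1)² + (-4.8−1)² + (0.4−1)² + (-0.7−1)² + (-3.6−1)² = 97.98.
The Normal likelihood contributes (σ²)^(−n/2) exp(−SS/(2σ²)), so the posterior is Inverse-Gamma(α + n/2, β + SS/2) = Inverse-Gamma(10.5, 53.99).
The mode of Inverse-Gamma(a, b) is b/(a+1) = 53.99/11.5 ≈ 4.6948.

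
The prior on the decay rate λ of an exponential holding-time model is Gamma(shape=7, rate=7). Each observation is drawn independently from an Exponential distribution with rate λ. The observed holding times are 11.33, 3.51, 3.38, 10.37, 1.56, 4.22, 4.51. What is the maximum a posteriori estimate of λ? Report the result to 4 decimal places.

λ̂_MAP = 0.2833

The Exponential(rate=λ) likelihood is ∝ λ^n e^(−λΣtᵢ). Here n = 7 and Σtᵢ = 11.33 + 3.51 + 3.38 + 10.37 + 1.56 + 4.22 + 4.51 = 38.88.
Posterior ∝ λ^6e^(−7λ) · λ^7e^(−38.88λ) = λ^13e^(−45.88λ), i.e. Gamma(14, 45.88).
Mode = (a−1)/b = 13/45.88 ≈ 0.2833.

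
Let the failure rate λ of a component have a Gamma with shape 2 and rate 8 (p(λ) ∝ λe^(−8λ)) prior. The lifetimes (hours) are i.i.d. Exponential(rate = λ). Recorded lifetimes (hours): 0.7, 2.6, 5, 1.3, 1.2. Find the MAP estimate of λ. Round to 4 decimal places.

λ̂_MAP = 0.3191

The Exponential(rate=λ) likelihood is ∝ λ^n e^(−λΣtᵢ). Here n = 5 and Σtᵢ = 0.7 + 2.6 + 5 + 1.3 + 1.2 = 10.8.
Posterior ∝ λe^(−8λ) · λ^5e^(−10.8λ) = λ^6e^(−18.8λ), i.e. Gamma(7, 18.8).
Mode = (a−1)/b = 6/18.8 ≈ 0.3191.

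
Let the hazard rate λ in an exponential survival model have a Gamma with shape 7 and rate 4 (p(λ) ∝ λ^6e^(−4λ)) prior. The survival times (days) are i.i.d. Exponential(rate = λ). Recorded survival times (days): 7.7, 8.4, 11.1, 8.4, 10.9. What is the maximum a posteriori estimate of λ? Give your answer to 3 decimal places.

λ̂_MAP = 0.218

The Exponential(rate=λ) likelihood is ∝ λ^n e^(−λΣtᵢ). Here n = 5 and Σtᵢ = 7.7 + 8.4 + 11.1 + 8.4 + 10.9 = 46.5.
Posterior ∝ λ^6e^(−4λ) · λ^5e^(−46.5λ) = λ^11e^(−50.5λ), i.e. Gamma(12, 50.5).
Mode = (a−1)/b = 11/50.5 ≈ 0.218.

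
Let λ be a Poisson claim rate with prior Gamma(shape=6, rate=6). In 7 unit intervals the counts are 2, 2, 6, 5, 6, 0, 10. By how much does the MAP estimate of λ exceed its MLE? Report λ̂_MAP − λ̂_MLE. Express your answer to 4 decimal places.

MAP − MLE = -1.6593

Σxᵢ = 31. Posterior is Gamma(37, 13); MAP = (37−1)/13 = 36/13 ≈ 2.76923.
MLE = x̄ = 31/7 ≈ 4.42857.
Difference = 36/13 − 31/7 = -151/91 ≈ -1.6593.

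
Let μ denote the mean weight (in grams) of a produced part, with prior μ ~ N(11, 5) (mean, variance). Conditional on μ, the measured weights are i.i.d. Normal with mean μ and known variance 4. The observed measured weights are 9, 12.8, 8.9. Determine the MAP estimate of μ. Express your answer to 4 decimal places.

μ̂_MAP = 10.3947

n = 3; x̄ = (9 + 12.8 + 8.9)/3 = 30.7/3 = 307/30 ≈ 10.2333.
For a Normal prior and Normal likelihood with known variance, the posterior is Normal; its mode equals its mean, the precision-weighted average.
Prior precision 1/σ₀² = 1/5 = 0.2; data precision n/σ² = 3/4 = 0.75.
μ̂ = (0.2·11 + 0.75·(307/30)) / (0.2 + 0.75) = 9.875/0.95 = 395/38 ≈ 10.3947.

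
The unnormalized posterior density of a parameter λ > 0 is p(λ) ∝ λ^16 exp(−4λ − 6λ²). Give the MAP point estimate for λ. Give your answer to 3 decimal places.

λ̂_MAP = 1.000

ℓ'(λ) = 16/λ − 4 − 12λ. Setting this to zero and multiplying by λ: 12λ² + 4λ − 16 = 0.
λ = (−4 + √(4² + 4·12·16)) / (2·12) = (−4 + √784) / 24 = (−4 + 28)/24 = 1.
ℓ''(λ) = −16/λ² − 12 < 0, confirming a maximum.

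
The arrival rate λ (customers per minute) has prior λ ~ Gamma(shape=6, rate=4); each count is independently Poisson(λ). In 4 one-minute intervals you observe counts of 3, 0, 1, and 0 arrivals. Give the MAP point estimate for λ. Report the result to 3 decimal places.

Σxᵢ = 3+0+1+0 = 4, with n = 4.
Posterior ∝ λ^5e^(−4λ) · λ^4e^(−4λ) = λ^9e^(−8λ), i.e. Gamma(shape=10, rate=8).
The mode of a Gamma(a, b) with a ≥ 1 (shape–rate) is (a−1)/b = 9/8 ≈ 1.125.

λ̂_MAP = 1.125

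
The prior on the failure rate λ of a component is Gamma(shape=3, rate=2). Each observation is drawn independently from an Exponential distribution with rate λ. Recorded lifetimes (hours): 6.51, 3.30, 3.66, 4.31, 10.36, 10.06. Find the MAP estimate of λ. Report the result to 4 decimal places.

The Exponential(rate=λ) likelihood is ∝ λ^n e^(−λΣtᵢ). Here n = 6 and Σtᵢ = 6.51 + 3.30 + 3.66 + 4.31 + 10.36 + 10.06 = 38.20.
Posterior ∝ λ^2e^(−2λ) · λ^6e^(−38.20λ) = λ^8e^(−40.20λ), i.e. Gamma(9, 40.20).
Mode = (a−1)/b = 8/40.20 ≈ 0.1990.

λ̂_MAP = 0.1990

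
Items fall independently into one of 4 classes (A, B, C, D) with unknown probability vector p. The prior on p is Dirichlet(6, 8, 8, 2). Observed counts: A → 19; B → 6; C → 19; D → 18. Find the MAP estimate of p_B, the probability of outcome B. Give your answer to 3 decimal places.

MAP estimate of p_B = 0.159

The posterior is Dirichlet(αᵢ + nᵢ) = Dirichlet(25, 14, 27, 20).
For a Dirichlet(a₁,…,a_K) with all aᵢ > 1, the mode has j-th component (aⱼ − 1)/(Σaᵢ − K).
Here Σaᵢ = 86 and K = 4, so p_B = (14 − 1)/(86 − 4) = 13/82 ≈ 0.159.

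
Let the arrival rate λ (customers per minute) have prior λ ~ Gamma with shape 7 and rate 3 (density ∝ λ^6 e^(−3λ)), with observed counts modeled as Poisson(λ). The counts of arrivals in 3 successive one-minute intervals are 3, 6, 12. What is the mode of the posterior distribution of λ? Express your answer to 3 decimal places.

Σxᵢ = 3+6+12 = 21, with n = 3.
Posterior ∝ λ^6e^(−3λ) · λ^21e^(−3λ) = λ^27e^(−6λ), i.e. Gamma(shape=28, rate=6).
The mode of a Gamma(a, b) with a ≥ 1 (shape–rate) is (a−1)/b = 27/6 ≈ 4.500.

λ̂_MAP = 4.500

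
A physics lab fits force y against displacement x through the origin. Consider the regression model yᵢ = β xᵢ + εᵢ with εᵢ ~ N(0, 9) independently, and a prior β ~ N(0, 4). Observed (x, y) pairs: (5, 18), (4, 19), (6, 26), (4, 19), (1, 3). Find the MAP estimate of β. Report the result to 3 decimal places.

log p(β | y) = −Σ(yᵢ − βxᵢ)²/(2·9) − β²/(2·4) + const.
Setting the derivative to zero: Σxᵢ(yᵢ − βxᵢ)/9 − β/4 = 0, so β = Σxᵢyᵢ / (Σxᵢ² + σ²/τ²).
Σxᵢyᵢ = 5·18 + 4·19 + 6·26 + 4·19 + 1·3 = 401; Σxᵢ² = 94; σ²/τ² = 2.25.
β̂_MAP = 401 / (94 + 2.25) = 401/96.25 ≈ 4.166.

β̂_MAP = 4.166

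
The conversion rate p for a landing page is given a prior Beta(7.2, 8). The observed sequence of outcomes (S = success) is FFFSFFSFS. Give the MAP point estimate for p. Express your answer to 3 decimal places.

Prior: Beta(7.2, 8).
Data: 3 successes in 9 trials (from the sequence). The binomial likelihood contributes p^3(1−p)^6, so the posterior is Beta(7.2+3, 8+6) = Beta(10.2, 14).
For Beta(a, b) with a, b > 1 the mode is (a−1)/(a+b−2) = 9.2/22.2 ≈ 0.414.

p̂_MAP = 0.414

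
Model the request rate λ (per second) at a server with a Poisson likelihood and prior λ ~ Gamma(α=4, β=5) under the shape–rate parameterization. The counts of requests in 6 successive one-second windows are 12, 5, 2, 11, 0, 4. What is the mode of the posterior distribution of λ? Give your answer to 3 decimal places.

λ̂_MAP = 3.364

Σxᵢ = 12+5+2+11+0+4 = 34, with n = 6.
Posterior ∝ λ^3e^(−5λ) · λ^34e^(−6λ) = λ^37e^(−11λ), i.e. Gamma(shape=38, rate=11).
The mode of a Gamma(a, b) with a ≥ 1 (shape–rate) is (a−1)/b = 37/11 ≈ 3.364.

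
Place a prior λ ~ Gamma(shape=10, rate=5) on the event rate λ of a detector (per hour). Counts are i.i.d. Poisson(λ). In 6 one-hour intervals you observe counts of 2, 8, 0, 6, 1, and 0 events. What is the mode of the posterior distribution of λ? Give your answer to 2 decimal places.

Σxᵢ = 2+8+0+6+1+0 = 17, with n = 6.
Posterior ∝ λ^9e^(−5λ) · λ^17e^(−6λ) = λ^26e^(−11λ), i.e. Gamma(shape=27, rate=11).
The mode of a Gamma(a, b) with a ≥ 1 (shape–rate) is (a−1)/b = 26/11 ≈ 2.36.

λ̂_MAP = 2.36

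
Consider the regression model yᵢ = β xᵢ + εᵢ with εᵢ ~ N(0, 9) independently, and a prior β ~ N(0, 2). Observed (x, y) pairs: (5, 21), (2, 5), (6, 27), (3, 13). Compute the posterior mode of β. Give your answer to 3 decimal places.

log p(β | y) = −Σ(yᵢ − βxᵢ)²/(2·9) − β²/(2·2) + const.
Setting the derivative to zero: Σxᵢ(yᵢ − βxᵢ)/9 − β/2 = 0, so β = Σxᵢyᵢ / (Σxᵢ² + σ²/τ²).
Σxᵢyᵢ = 5·21 + 2·5 + 6·27 + 3·13 = 316; Σxᵢ² = 74; σ²/τ² = 4.5.
β̂_MAP = 316 / (74 + 4.5) = 316/78.5 ≈ 4.025.

β̂_MAP = 4.025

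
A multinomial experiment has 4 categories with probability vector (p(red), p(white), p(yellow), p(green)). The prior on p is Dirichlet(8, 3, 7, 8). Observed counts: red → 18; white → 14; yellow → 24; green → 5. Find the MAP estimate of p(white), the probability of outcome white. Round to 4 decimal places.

MAP estimate of p(white) = 0.1928

The posterior is Dirichlet(αᵢ + nᵢ) = Dirichlet(26, 17, 31, 13).
For a Dirichlet(a₁,…,a_K) with all aᵢ > 1, the mode has j-th component (aⱼ − 1)/(Σaᵢ − K).
Here Σaᵢ = 87 and K = 4, so p(white) = (17 − 1)/(87 − 4) = 16/83 ≈ 0.1928.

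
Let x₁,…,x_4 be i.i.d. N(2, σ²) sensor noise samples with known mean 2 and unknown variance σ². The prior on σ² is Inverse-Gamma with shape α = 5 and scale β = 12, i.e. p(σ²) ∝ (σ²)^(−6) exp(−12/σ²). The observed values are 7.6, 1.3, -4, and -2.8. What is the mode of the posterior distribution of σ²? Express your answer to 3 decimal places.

σ̂²_MAP = 7.181

Sum of squared deviations about the known mean: SS = (7.6−2)² + (1.3−2)² + (-4−2)² + (-2.8−2)² = 90.89.
The Normal likelihood contributes (σ²)^(−n/2) exp(−SS/(2σ²)), so the posterior is Inverse-Gamma(α + n/2, β + SS/2) = Inverse-Gamma(7, 57.445).
The mode of Inverse-Gamma(a, b) is b/(a+1) = 57.445/8 ≈ 7.181.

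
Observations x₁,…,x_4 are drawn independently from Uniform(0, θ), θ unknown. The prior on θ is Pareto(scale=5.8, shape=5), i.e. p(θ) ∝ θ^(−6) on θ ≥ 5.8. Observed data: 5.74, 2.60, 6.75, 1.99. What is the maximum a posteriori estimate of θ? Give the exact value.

θ̂_MAP = 6.75

The Uniform(0, θ) likelihood is θ^(−n) for θ ≥ max(xᵢ), zero otherwise. Here max(xᵢ) = 6.75.
Posterior ∝ θ^(−6) · θ^(−4) = θ^(−10) on θ ≥ max(5.8, 6.75) = 6.75.
This density is strictly decreasing in θ, so the posterior mode lies at the lower boundary of the support.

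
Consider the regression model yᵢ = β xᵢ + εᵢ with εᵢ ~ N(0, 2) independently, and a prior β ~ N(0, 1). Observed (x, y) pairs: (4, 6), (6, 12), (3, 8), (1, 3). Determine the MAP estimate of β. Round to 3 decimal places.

log p(β | y) = −Σ(yᵢ − βxᵢ)²/(2·2) − β²/(2·1) + const.
Setting the derivative to zero: Σxᵢ(yᵢ − βxᵢ)/2 − β/1 = 0, so β = Σxᵢyᵢ / (Σxᵢ² + σ²/τ²).
Σxᵢyᵢ = 4·6 + 6·12 + 3·8 + 1·3 = 123; Σxᵢ² = 62; σ²/τ² = 2.
β̂_MAP = 123 / (62 + 2) = 123/64 ≈ 1.922.

β̂_MAP = 1.922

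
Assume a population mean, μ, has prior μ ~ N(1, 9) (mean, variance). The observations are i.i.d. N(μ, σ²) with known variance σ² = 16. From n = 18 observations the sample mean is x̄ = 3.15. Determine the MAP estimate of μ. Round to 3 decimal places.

μ̂_MAP = 2.957

n = 18, x̄ = 3.15.
For a Normal prior and Normal likelihood with known variance, the posterior is Normal; its mode equals its mean, the precision-weighted average.
Prior precision 1/σ₀² = 1/9; data precision n/σ² = 18/16 = 1.125.
μ̂ = ((1/9)·1 + 1.125·3.15) / (1/9 + 1.125) = (5263/1440)/(89/72) = 5263/1780 ≈ 2.957.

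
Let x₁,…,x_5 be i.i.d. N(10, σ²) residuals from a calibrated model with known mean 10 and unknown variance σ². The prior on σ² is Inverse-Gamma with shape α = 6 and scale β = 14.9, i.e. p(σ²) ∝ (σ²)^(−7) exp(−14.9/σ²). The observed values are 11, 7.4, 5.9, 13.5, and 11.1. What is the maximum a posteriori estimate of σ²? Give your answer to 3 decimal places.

Sum of squared deviations about the known mean: SS = (11−10)² + (7.4−10)² + (5.9−10)² + (13.5−10)² + (11.1−10)² = 38.03.
The Normal likelihood contributes (σ²)^(−n/2) exp(−SS/(2σ²)), so the posterior is Inverse-Gamma(α + n/2, β + SS/2) = Inverse-Gamma(8.5, 33.915).
The mode of Inverse-Gamma(a, b) is b/(a+1) = 33.915/9.5 ≈ 3.570.

σ̂²_MAP = 3.570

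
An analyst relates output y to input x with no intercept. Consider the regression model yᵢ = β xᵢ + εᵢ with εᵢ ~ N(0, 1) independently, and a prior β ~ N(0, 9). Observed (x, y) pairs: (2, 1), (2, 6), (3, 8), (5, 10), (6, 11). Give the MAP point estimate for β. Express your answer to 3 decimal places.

log p(β | y) = −Σ(yᵢ − βxᵢ)²/(2·1) − β²/(2·9) + const.
Setting the derivative to zero: Σxᵢ(yᵢ − βxᵢ)/1 − β/9 = 0, so β = Σxᵢyᵢ / (Σxᵢ² + σ²/τ²).
Σxᵢyᵢ = 2·1 + 2·6 + 3·8 + 5·10 + 6·11 = 154; Σxᵢ² = 78; σ²/τ² = 1/9.
β̂_MAP = 154 / (78 + 1/9) = 154/(703/9) = 1386/703 ≈ 1.972.

β̂_MAP = 1.972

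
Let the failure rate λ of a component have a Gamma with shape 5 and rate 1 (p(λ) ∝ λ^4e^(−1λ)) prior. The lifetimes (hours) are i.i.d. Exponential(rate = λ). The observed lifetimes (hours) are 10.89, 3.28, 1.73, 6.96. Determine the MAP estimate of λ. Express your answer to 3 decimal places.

The Exponential(rate=λ) likelihood is ∝ λ^n e^(−λΣtᵢ). Here n = 4 and Σtᵢ = 10.89 + 3.28 + 1.73 + 6.96 = 22.86.
Posterior ∝ λ^4e^(−1λ) · λ^4e^(−22.86λ) = λ^8e^(−23.86λ), i.e. Gamma(9, 23.86).
Mode = (a−1)/b = 8/23.86 ≈ 0.335.

λ̂_MAP = 0.335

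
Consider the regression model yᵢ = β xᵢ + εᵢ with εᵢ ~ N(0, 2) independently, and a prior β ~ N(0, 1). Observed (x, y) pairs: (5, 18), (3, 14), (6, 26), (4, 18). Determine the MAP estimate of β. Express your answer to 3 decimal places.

β̂_MAP = 4.091

log p(β | y) = −Σ(yᵢ − βxᵢ)²/(2·2) − β²/(2·1) + const.
Setting the derivative to zero: Σxᵢ(yᵢ − βxᵢ)/2 − β/1 = 0, so β = Σxᵢyᵢ / (Σxᵢ² + σ²/τ²).
Σxᵢyᵢ = 5·18 + 3·14 + 6·26 + 4·18 = 360; Σxᵢ² = 86; σ²/τ² = 2.
β̂_MAP = 360 / (86 + 2) = 360/88 ≈ 4.091.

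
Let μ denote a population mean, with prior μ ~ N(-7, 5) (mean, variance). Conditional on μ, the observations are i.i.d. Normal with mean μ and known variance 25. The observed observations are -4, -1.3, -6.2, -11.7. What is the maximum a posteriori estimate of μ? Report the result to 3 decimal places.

μ̂_MAP = -6.467

n = 4; x̄ = ((-4) + (-1.3) + (-6.2) + (-11.7))/4 = -23.2/4 = -5.8.
For a Normal prior and Normal likelihood with known variance, the posterior is Normal; its mode equals its mean, the precision-weighted average.
Prior precision 1/σ₀² = 1/5 = 0.2; data precision n/σ² = 4/25 = 0.16.
μ̂ = (0.2·(-7) + 0.16·(-5.8)) / (0.2 + 0.16) = (-2.328)/0.36 = -97/15 ≈ -6.467.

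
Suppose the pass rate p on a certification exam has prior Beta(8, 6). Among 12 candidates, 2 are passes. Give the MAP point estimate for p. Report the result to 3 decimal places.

Prior: Beta(8, 6).
Data: 2 successes in 12 trials. The binomial likelihood contributes p^2(1−p)^10, so the posterior is Beta(8+2, 6+10) = Beta(10, 16).
For Beta(a, b) with a, b > 1 the mode is (a−1)/(a+b−2) = 9/24 ≈ 0.375.

p̂_MAP = 0.375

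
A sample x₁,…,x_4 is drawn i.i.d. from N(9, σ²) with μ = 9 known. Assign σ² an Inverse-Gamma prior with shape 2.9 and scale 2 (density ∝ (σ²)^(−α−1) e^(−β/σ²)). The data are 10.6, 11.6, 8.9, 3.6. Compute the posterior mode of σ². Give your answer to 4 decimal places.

Sum of squared deviations about the known mean: SS = (10.6−9)² + (11.6−9)² + (8.9−9)² + (3.6−9)² = 38.49.
The Normal likelihood contributes (σ²)^(−n/2) exp(−SS/(2σ²)), so the posterior is Inverse-Gamma(α + n/2, β + SS/2) = Inverse-Gamma(4.9, 21.245).
The mode of Inverse-Gamma(a, b) is b/(a+1) = 21.245/5.9 ≈ 3.6008.

σ̂²_MAP = 3.6008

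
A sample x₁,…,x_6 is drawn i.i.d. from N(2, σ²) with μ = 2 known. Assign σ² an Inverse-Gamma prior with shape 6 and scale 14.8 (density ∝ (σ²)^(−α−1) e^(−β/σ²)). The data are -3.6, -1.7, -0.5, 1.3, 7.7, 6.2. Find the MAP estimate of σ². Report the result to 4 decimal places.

σ̂²_MAP = 6.5760

Sum of squared deviations about the known mean: SS = (-3.6−2)² + (-1.7−2)² + (-0.5−2)² + (1.3−2)² + (7.7−2)² + (6.2−2)² = 101.92.
The Normal likelihood contributes (σ²)^(−n/2) exp(−SS/(2σ²)), so the posterior is Inverse-Gamma(α + n/2, β + SS/2) = Inverse-Gamma(9, 65.76).
The mode of Inverse-Gamma(a, b) is b/(a+1) = 65.76/10 ≈ 6.5760.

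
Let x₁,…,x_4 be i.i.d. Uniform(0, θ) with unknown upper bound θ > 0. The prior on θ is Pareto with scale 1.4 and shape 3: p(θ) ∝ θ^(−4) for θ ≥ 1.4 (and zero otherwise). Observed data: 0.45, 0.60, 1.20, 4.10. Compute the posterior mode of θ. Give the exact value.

The Uniform(0, θ) likelihood is θ^(−n) for θ ≥ max(xᵢ), zero otherwise. Here max(xᵢ) = 4.10.
Posterior ∝ θ^(−4) · θ^(−4) = θ^(−8) on θ ≥ max(1.4, 4.10) = 4.10.
This density is strictly decreasing in θ, so the posterior mode lies at the lower boundary of the support.

θ̂_MAP = 4.10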